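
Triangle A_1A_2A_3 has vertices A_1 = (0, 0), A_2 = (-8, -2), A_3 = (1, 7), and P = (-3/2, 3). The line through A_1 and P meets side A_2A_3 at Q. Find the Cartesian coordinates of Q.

(-2, 4)

Barycentric coordinates of P with respect to A_1A_2A_3: (1/4, 1/4, 1/2).
On side A_2A_3 the A_1-coordinate is zero; dropping P's A_1-weight 1/4 and renormalizing the remaining 1/4 : 1/2 gives weights 1/3, 2/3 on A_2, A_3.
Q = (1/3)·(-8, -2) + (2/3)·(1, 7) = (-2, 4).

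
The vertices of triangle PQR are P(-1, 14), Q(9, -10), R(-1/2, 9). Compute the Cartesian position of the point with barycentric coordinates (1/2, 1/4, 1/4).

(13/8, 27/4)

S = (1/2)·P + (1/4)·Q + (1/4)·R.
x-coordinate: (1/2)·(-1) + (1/4)·9 + (1/4)·(-1/2) = 13/8.
y-coordinate: (1/2)·14 + (1/4)·(-10) + (1/4)·9 = 27/4.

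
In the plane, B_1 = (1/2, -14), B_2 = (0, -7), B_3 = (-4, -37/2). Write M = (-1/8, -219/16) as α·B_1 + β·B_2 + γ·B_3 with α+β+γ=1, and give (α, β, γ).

Signed area of the reference triangle: [B_1B_2B_3] = ½·((1/2)·(-7−(-37/2)) + 0·(-37/2−(-14)) + (-4)·(-14−(-7))) = ½·(23/4 + 0 + 28) = 135/8.
[MB_2B_3] = ½·((-1/8)·(-7−(-37/2)) + 0·(-37/2−(-219/16)) + (-4)·(-219/16−(-7))) = ½·(-23/16 + 0 + 107/4) = 405/32, so the B_1-coordinate is (405/32)/(135/8) = 3/4.
[B_1MB_3] = ½·((1/2)·(-219/16−(-37/2)) + (-1/8)·(-37/2−(-14)) + (-4)·(-14−(-219/16))) = ½·(77/32 + 9/16 + 5/4) = 135/64, so the B_2-coordinate is 1/8.
[B_1B_2M] = ½·((1/2)·(-7−(-219/16)) + 0·(-219/16−(-14)) + (-1/8)·(-14−(-7))) = ½·(107/32 + 0 + 7/8) = 135/64, so the B_3-coordinate is 1/8.

(3/4, 1/8, 1/8)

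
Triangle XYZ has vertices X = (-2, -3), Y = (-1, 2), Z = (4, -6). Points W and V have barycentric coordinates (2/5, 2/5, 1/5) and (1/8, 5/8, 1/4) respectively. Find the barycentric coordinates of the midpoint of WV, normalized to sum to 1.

Since both coordinate triples sum to 1, the midpoint's barycentrics are the componentwise average.
(2/5+1/8)/2 = 21/80; similarly 41/80 and 9/40.

(21/80, 41/80, 9/40)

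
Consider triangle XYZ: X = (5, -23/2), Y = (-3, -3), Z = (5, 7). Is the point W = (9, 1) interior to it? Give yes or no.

no

Barycentric coordinates of W: (22/37, -1/2, 67/74).
The three coordinates are positive, negative, positive; a point is interior exactly when all three are positive.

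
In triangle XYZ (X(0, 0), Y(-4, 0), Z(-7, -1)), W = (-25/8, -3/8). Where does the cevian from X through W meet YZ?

(-25/4, -3/4)

Barycentric coordinates of W with respect to XYZ: (1/2, 1/8, 3/8).
On side YZ the X-coordinate is zero; dropping W's X-weight 1/2 and renormalizing the remaining 1/8 : 3/8 gives weights 1/4, 3/4 on Y, Z.
V = (1/4)·(-4, 0) + (3/4)·(-7, -1) = (-25/4, -3/4).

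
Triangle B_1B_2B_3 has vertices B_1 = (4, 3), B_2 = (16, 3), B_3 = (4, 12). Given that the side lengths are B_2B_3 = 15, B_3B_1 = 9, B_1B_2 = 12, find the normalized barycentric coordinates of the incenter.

(5/12, 1/4, 1/3)

The incenter has barycentric coordinates proportional to the opposite side lengths: (15 : 9 : 12).
Normalizing by 15+9+12 = 36 gives (5/12, 1/4, 1/3).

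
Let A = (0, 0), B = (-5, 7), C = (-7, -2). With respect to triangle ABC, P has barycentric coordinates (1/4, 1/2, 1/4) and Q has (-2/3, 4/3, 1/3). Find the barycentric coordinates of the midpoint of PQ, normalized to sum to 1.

(-5/24, 11/12, 7/24)

Since both coordinate triples sum to 1, the midpoint's barycentrics are the componentwise average.
(1/4+-2/3)/2 = -5/24; similarly 11/12 and 7/24.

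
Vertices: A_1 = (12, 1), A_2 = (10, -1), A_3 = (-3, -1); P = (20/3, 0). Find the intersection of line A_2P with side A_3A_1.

(6, 1/5)

Barycentric coordinates of P with respect to A_1A_2A_3: (1/2, 1/6, 1/3).
On side A_3A_1 the A_2-coordinate is zero; dropping P's A_2-weight 1/6 and renormalizing the remaining 1/3 : 1/2 gives weights 2/5, 3/5 on A_3, A_1.
Q = (2/5)·(-3, -1) + (3/5)·(12, 1) = (6, 1/5).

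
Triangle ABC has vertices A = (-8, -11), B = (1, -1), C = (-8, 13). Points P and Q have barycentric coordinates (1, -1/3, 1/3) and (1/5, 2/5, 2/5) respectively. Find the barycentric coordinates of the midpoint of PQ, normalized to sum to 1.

(3/5, 1/30, 11/30)

Since both coordinate triples sum to 1, the midpoint's barycentrics are the componentwise average.
(1+1/5)/2 = 3/5; similarly 1/30 and 11/30.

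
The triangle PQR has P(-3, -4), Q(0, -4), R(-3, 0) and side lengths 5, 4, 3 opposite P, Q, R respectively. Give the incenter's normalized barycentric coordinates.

(5/12, 1/3, 1/4)

The incenter has barycentric coordinates proportional to the opposite side lengths: (5 : 4 : 3).
Normalizing by 5+4+3 = 12 gives (5/12, 1/3, 1/4).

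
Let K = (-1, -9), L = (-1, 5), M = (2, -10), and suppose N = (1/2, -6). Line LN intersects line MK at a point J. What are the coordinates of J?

Barycentric coordinates of N with respect to KLM: (1/4, 1/4, 1/2).
On side MK the L-coordinate is zero; dropping N's L-weight 1/4 and renormalizing the remaining 1/2 : 1/4 gives weights 2/3, 1/3 on M, K.
J = (2/3)·(2, -10) + (1/3)·(-1, -9) = (1, -29/3).

(1, -29/3)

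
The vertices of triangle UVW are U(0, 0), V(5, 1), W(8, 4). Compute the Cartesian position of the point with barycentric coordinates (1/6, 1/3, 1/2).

(17/3, 7/3)

P = (1/6)·U + (1/3)·V + (1/2)·W.
x-coordinate: (1/6)·0 + (1/3)·5 + (1/2)·8 = 17/3.
y-coordinate: (1/6)·0 + (1/3)·1 + (1/2)·4 = 7/3.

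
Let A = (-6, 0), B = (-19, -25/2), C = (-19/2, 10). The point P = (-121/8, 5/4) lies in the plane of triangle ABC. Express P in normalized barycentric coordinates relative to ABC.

Signed area of the reference triangle: [ABC] = ½·((-6)·(-25/2−10) + (-19)·(10−0) + (-19/2)·(0−(-25/2))) = ½·(135 − 190 − 475/4) = -695/8.
[PBC] = ½·((-121/8)·(-25/2−10) + (-19)·(10−(5/4)) + (-19/2)·(5/4−(-25/2))) = ½·(5445/16 − 665/4 − 1045/8) = 695/32, so the A-coordinate is (695/32)/(-695/8) = -1/4.
[APC] = ½·((-6)·(5/4−10) + (-121/8)·(10−0) + (-19/2)·(0−(5/4))) = ½·(105/2 − 605/4 + 95/8) = -695/16, so the B-coordinate is 1/2.
[ABP] = ½·((-6)·(-25/2−(5/4)) + (-19)·(5/4−0) + (-121/8)·(0−(-25/2))) = ½·(165/2 − 95/4 − 3025/16) = -2085/32, so the C-coordinate is 3/4.
Check: -1/4 + 1/2 + 3/4 = 1.

(-1/4, 1/2, 3/4)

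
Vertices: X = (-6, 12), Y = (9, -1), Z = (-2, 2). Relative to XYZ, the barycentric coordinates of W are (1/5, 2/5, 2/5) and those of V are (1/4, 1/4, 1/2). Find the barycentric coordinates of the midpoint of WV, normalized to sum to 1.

Since both coordinate triples sum to 1, the midpoint's barycentrics are the componentwise average.
(1/5+1/4)/2 = 9/40; similarly 13/40 and 9/20.

(9/40, 13/40, 9/20)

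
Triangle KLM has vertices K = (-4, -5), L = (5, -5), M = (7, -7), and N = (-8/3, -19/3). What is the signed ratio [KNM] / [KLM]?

-2/3

[KLM] = ½·((-4)·(-5−(-7)) + 5·(-7−(-5)) + 7·(-5−(-5))) = ½·(-8 − 10 + 0) = -9.
[KNM] = ½·((-4)·(-19/3−(-7)) + (-8/3)·(-7−(-5)) + 7·(-5−(-19/3))) = ½·(-8/3 + 16/3 + 28/3) = 6, so the ratio is 6/(-9) = -2/3.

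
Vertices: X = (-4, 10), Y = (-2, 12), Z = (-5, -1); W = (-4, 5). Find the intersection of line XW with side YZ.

Barycentric coordinates of W with respect to XYZ: (1/4, 1/4, 1/2).
On side YZ the X-coordinate is zero; dropping W's X-weight 1/4 and renormalizing the remaining 1/4 : 1/2 gives weights 1/3, 2/3 on Y, Z.
V = (1/3)·(-2, 12) + (2/3)·(-5, -1) = (-4, 10/3).

(-4, 10/3)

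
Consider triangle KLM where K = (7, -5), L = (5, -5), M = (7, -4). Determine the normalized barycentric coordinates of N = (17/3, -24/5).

(2/15, 2/3, 1/5)

Signed area of the reference triangle: [KLM] = ½·(7·(-5−(-4)) + 5·(-4−(-5)) + 7·(-5−(-5))) = ½·(-7 + 5 + 0) = -1.
[NLM] = ½·((17/3)·(-5−(-4)) + 5·(-4−(-24/5)) + 7·(-24/5−(-5))) = ½·(-17/3 + 4 + 7/5) = -2/15, so the K-coordinate is (-2/15)/(-1) = 2/15.
[KNM] = ½·(7·(-24/5−(-4)) + (17/3)·(-4−(-5)) + 7·(-5−(-24/5))) = ½·(-28/5 + 17/3 − 7/5) = -2/3, so the L-coordinate is 2/3.
[KLN] = ½·(7·(-5−(-24/5)) + 5·(-24/5−(-5)) + (17/3)·(-5−(-5))) = ½·(-7/5 + 1 + 0) = -1/5, so the M-coordinate is 1/5.
Check: 2/15 + 2/3 + 1/5 = 1.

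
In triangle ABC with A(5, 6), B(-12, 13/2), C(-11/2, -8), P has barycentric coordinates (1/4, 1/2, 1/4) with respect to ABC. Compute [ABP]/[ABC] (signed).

1/4

The signed ratio [ABP]/[ABC] equals the barycentric coordinate of P at vertex C, which is 1/4.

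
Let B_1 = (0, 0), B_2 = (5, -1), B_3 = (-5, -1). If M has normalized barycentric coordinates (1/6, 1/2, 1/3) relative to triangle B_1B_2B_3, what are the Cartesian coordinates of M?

M = (1/6)·B_1 + (1/2)·B_2 + (1/3)·B_3.
x-coordinate: (1/6)·0 + (1/2)·5 + (1/3)·(-5) = 5/6.
y-coordinate: (1/6)·0 + (1/2)·(-1) + (1/3)·(-1) = -5/6.

(5/6, -5/6)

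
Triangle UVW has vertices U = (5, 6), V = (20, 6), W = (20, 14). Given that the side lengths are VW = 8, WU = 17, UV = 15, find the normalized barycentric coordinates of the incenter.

(1/5, 17/40, 3/8)

The incenter has barycentric coordinates proportional to the opposite side lengths: (8 : 17 : 15).
Normalizing by 8+17+15 = 40 gives (1/5, 17/40, 3/8).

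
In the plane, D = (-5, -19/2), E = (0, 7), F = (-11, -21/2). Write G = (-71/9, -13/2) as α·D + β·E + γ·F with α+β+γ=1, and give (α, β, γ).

Signed area of the reference triangle: [DEF] = ½·((-5)·(7−(-21/2)) + 0·(-21/2−(-19/2)) + (-11)·(-19/2−7)) = ½·(-175/2 + 0 + 363/2) = 47.
[GEF] = ½·((-71/9)·(7−(-21/2)) + 0·(-21/2−(-13/2)) + (-11)·(-13/2−7)) = ½·(-2485/18 + 0 + 297/2) = 47/9, so the D-coordinate is (47/9)/47 = 1/9.
[DGF] = ½·((-5)·(-13/2−(-21/2)) + (-71/9)·(-21/2−(-19/2)) + (-11)·(-19/2−(-13/2))) = ½·(-20 + 71/9 + 33) = 94/9, so the E-coordinate is 2/9.
[DEG] = ½·((-5)·(7−(-13/2)) + 0·(-13/2−(-19/2)) + (-71/9)·(-19/2−7)) = ½·(-135/2 + 0 + 781/6) = 94/3, so the F-coordinate is 2/3.
Check: 1/9 + 2/9 + 2/3 = 1.

(1/9, 2/9, 2/3)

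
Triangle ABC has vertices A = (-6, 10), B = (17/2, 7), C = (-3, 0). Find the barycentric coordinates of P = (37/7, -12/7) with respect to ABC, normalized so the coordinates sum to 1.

(-4/7, 4/7, 1)

Signed area of the reference triangle: [ABC] = ½·((-6)·(7−0) + (17/2)·(0−10) + (-3)·(10−7)) = ½·(-42 − 85 − 9) = -68.
[PBC] = ½·((37/7)·(7−0) + (17/2)·(0−(-12/7)) + (-3)·(-12/7−7)) = ½·(37 + 102/7 + 183/7) = 272/7, so the A-coordinate is (272/7)/(-68) = -4/7.
[APC] = ½·((-6)·(-12/7−0) + (37/7)·(0−10) + (-3)·(10−(-12/7))) = ½·(72/7 − 370/7 − 246/7) = -272/7, so the B-coordinate is 4/7.
[ABP] = ½·((-6)·(7−(-12/7)) + (17/2)·(-12/7−10) + (37/7)·(10−7)) = ½·(-366/7 − 697/7 + 111/7) = -68, so the C-coordinate is 1.
Check: -4/7 + 4/7 + 1 = 1.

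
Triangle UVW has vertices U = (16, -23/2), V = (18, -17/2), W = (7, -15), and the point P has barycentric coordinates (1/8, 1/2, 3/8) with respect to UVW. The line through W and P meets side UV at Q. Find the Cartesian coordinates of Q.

(88/5, -91/10)

Line WP meets UV where the W-coordinate vanishes; zeroing P's W-weight and renormalizing leaves U, V-weights 1/8 : 1/2 → (1/5, 4/5).
So Q = (1/5)·U + (4/5)·V = (88/5, -91/10).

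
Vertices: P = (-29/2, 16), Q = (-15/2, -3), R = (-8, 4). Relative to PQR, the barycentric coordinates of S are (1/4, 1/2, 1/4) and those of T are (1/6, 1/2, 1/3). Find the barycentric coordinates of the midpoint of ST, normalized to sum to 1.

(5/24, 1/2, 7/24)

Since both coordinate triples sum to 1, the midpoint's barycentrics are the componentwise average.
(1/4+1/6)/2 = 5/24; similarly 1/2 and 7/24.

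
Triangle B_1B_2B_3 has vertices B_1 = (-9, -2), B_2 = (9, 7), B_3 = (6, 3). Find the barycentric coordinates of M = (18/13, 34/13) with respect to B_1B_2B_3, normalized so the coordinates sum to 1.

Signed area of the reference triangle: [B_1B_2B_3] = ½·((-9)·(7−3) + 9·(3−(-2)) + 6·(-2−7)) = ½·(-36 + 45 − 54) = -45/2.
[MB_2B_3] = ½·((18/13)·(7−3) + 9·(3−(34/13)) + 6·(34/13−7)) = ½·(72/13 + 45/13 − 342/13) = -225/26, so the B_1-coordinate is (-225/26)/(-45/2) = 5/13.
[B_1MB_3] = ½·((-9)·(34/13−3) + (18/13)·(3−(-2)) + 6·(-2−(34/13))) = ½·(45/13 + 90/13 − 360/13) = -225/26, so the B_2-coordinate is 5/13.
[B_1B_2M] = ½·((-9)·(7−(34/13)) + 9·(34/13−(-2)) + (18/13)·(-2−7)) = ½·(-513/13 + 540/13 − 162/13) = -135/26, so the B_3-coordinate is 3/13.
Check: 5/13 + 5/13 + 3/13 = 1.

(5/13, 5/13, 3/13)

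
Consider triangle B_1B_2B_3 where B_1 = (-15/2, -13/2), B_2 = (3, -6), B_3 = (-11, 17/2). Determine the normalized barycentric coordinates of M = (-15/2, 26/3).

(-1/3, 1/3, 1)

Signed area of the reference triangle: [B_1B_2B_3] = ½·((-15/2)·(-6−(17/2)) + 3·(17/2−(-13/2)) + (-11)·(-13/2−(-6))) = ½·(435/4 + 45 + 11/2) = 637/8.
[MB_2B_3] = ½·((-15/2)·(-6−(17/2)) + 3·(17/2−(26/3)) + (-11)·(26/3−(-6))) = ½·(435/4 − 1/2 − 484/3) = -637/24, so the B_1-coordinate is (-637/24)/(637/8) = -1/3.
[B_1MB_3] = ½·((-15/2)·(26/3−(17/2)) + (-15/2)·(17/2−(-13/2)) + (-11)·(-13/2−(26/3))) = ½·(-5/4 − 225/2 + 1001/6) = 637/24, so the B_2-coordinate is 1/3.
[B_1B_2M] = ½·((-15/2)·(-6−(26/3)) + 3·(26/3−(-13/2)) + (-15/2)·(-13/2−(-6))) = ½·(110 + 91/2 + 15/4) = 637/8, so the B_3-coordinate is 1.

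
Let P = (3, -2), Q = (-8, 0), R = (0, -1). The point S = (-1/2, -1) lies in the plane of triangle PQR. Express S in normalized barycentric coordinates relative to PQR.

(1/10, 1/10, 4/5)

Signed area of the reference triangle: [PQR] = ½·(3·(0−(-1)) + (-8)·(-1−(-2)) + 0·(-2−0)) = ½·(3 − 8 + 0) = -5/2.
[SQR] = ½·((-1/2)·(0−(-1)) + (-8)·(-1−(-1)) + 0·(-1−0)) = ½·(-1/2 + 0 + 0) = -1/4, so the P-coordinate is (-1/4)/(-5/2) = 1/10.
[PSR] = ½·(3·(-1−(-1)) + (-1/2)·(-1−(-2)) + 0·(-2−(-1))) = ½·(0 − 1/2 + 0) = -1/4, so the Q-coordinate is 1/10.
[PQS] = ½·(3·(0−(-1)) + (-8)·(-1−(-2)) + (-1/2)·(-2−0)) = ½·(3 − 8 + 1) = -2, so the R-coordinate is 4/5.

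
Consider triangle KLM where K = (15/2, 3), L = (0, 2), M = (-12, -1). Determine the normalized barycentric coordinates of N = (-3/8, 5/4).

Signed area of the reference triangle: [KLM] = ½·((15/2)·(2−(-1)) + 0·(-1−3) + (-12)·(3−2)) = ½·(45/2 + 0 − 12) = 21/4.
[NLM] = ½·((-3/8)·(2−(-1)) + 0·(-1−(5/4)) + (-12)·(5/4−2)) = ½·(-9/8 + 0 + 9) = 63/16, so the K-coordinate is (63/16)/(21/4) = 3/4.
[KNM] = ½·((15/2)·(5/4−(-1)) + (-3/8)·(-1−3) + (-12)·(3−(5/4))) = ½·(135/8 + 3/2 − 21) = -21/16, so the L-coordinate is -1/4.
[KLN] = ½·((15/2)·(2−(5/4)) + 0·(5/4−3) + (-3/8)·(3−2)) = ½·(45/8 + 0 − 3/8) = 21/8, so the M-coordinate is 1/2.

(3/4, -1/4, 1/2)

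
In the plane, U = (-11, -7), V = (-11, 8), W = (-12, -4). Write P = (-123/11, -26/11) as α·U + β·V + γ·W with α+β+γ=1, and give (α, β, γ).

Signed area of the reference triangle: [UVW] = ½·((-11)·(8−(-4)) + (-11)·(-4−(-7)) + (-12)·(-7−8)) = ½·(-132 − 33 + 180) = 15/2.
[PVW] = ½·((-123/11)·(8−(-4)) + (-11)·(-4−(-26/11)) + (-12)·(-26/11−8)) = ½·(-1476/11 + 18 + 1368/11) = 45/11, so the U-coordinate is (45/11)/(15/2) = 6/11.
[UPW] = ½·((-11)·(-26/11−(-4)) + (-123/11)·(-4−(-7)) + (-12)·(-7−(-26/11))) = ½·(-18 − 369/11 + 612/11) = 45/22, so the V-coordinate is 3/11.
[UVP] = ½·((-11)·(8−(-26/11)) + (-11)·(-26/11−(-7)) + (-123/11)·(-7−8)) = ½·(-114 − 51 + 1845/11) = 15/11, so the W-coordinate is 2/11.

(6/11, 3/11, 2/11)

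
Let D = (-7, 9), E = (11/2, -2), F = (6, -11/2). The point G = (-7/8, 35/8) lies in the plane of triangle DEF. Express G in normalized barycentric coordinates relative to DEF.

(1/2, 3/4, -1/4)

Signed area of the reference triangle: [DEF] = ½·((-7)·(-2−(-11/2)) + (11/2)·(-11/2−9) + 6·(9−(-2))) = ½·(-49/2 − 319/4 + 66) = -153/8.
[GEF] = ½·((-7/8)·(-2−(-11/2)) + (11/2)·(-11/2−(35/8)) + 6·(35/8−(-2))) = ½·(-49/16 − 869/16 + 153/4) = -153/16, so the D-coordinate is (-153/16)/(-153/8) = 1/2.
[DGF] = ½·((-7)·(35/8−(-11/2)) + (-7/8)·(-11/2−9) + 6·(9−(35/8))) = ½·(-553/8 + 203/16 + 111/4) = -459/32, so the E-coordinate is 3/4.
[DEG] = ½·((-7)·(-2−(35/8)) + (11/2)·(35/8−9) + (-7/8)·(9−(-2))) = ½·(357/8 − 407/16 − 77/8) = 153/32, so the F-coordinate is -1/4.
Check: 1/2 + 3/4 − 1/4 = 1.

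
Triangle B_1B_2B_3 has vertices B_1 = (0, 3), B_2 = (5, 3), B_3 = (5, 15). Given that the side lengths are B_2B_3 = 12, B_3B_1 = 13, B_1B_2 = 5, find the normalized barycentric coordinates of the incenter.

The incenter has barycentric coordinates proportional to the opposite side lengths: (12 : 13 : 5).
Normalizing by 12+13+5 = 30 gives (2/5, 13/30, 1/6).

(2/5, 13/30, 1/6)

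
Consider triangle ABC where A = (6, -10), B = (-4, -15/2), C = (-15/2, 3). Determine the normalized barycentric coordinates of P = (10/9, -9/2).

(2/3, -1/9, 4/9)

Signed area of the reference triangle: [ABC] = ½·(6·(-15/2−3) + (-4)·(3−(-10)) + (-15/2)·(-10−(-15/2))) = ½·(-63 − 52 + 75/4) = -385/8.
[PBC] = ½·((10/9)·(-15/2−3) + (-4)·(3−(-9/2)) + (-15/2)·(-9/2−(-15/2))) = ½·(-35/3 − 30 − 45/2) = -385/12, so the A-coordinate is (-385/12)/(-385/8) = 2/3.
[APC] = ½·(6·(-9/2−3) + (10/9)·(3−(-10)) + (-15/2)·(-10−(-9/2))) = ½·(-45 + 130/9 + 165/4) = 385/72, so the B-coordinate is -1/9.
[ABP] = ½·(6·(-15/2−(-9/2)) + (-4)·(-9/2−(-10)) + (10/9)·(-10−(-15/2))) = ½·(-18 − 22 − 25/9) = -385/18, so the C-coordinate is 4/9.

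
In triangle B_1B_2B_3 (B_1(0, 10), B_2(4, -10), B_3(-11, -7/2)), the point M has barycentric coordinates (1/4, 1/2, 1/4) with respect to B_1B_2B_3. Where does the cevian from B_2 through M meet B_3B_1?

Line B_2M meets B_3B_1 where the B_2-coordinate vanishes; zeroing M's B_2-weight and renormalizing leaves B_3, B_1-weights 1/4 : 1/4 → (1/2, 1/2).
So N = (1/2)·B_3 + (1/2)·B_1 = (-11/2, 13/4).

(-11/2, 13/4)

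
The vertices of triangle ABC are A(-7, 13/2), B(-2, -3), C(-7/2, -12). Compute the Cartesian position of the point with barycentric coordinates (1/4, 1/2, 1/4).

(-29/8, -23/8)

P = (1/4)·A + (1/2)·B + (1/4)·C.
x-coordinate: (1/4)·(-7) + (1/2)·(-2) + (1/4)·(-7/2) = -29/8.
y-coordinate: (1/4)·(13/2) + (1/2)·(-3) + (1/4)·(-12) = -23/8.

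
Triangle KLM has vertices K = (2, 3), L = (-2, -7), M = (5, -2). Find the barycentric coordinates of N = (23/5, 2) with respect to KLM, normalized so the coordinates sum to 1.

(3/5, -1/5, 3/5)

Signed area of the reference triangle: [KLM] = ½·(2·(-7−(-2)) + (-2)·(-2−3) + 5·(3−(-7))) = ½·(-10 + 10 + 50) = 25.
[NLM] = ½·((23/5)·(-7−(-2)) + (-2)·(-2−2) + 5·(2−(-7))) = ½·(-23 + 8 + 45) = 15, so the K-coordinate is 15/25 = 3/5.
[KNM] = ½·(2·(2−(-2)) + (23/5)·(-2−3) + 5·(3−2)) = ½·(8 − 23 + 5) = -5, so the L-coordinate is -1/5.
[KLN] = ½·(2·(-7−2) + (-2)·(2−3) + (23/5)·(3−(-7))) = ½·(-18 + 2 + 46) = 15, so the M-coordinate is 3/5.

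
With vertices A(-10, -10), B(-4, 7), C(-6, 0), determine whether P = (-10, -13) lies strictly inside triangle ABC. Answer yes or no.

no

Barycentric coordinates of P: (1/4, -3/2, 9/4).
The three coordinates are positive, negative, positive; a point is interior exactly when all three are positive.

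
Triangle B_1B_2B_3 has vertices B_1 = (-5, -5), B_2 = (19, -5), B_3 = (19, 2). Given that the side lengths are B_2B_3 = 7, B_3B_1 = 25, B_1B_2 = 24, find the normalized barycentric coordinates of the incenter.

(1/8, 25/56, 3/7)

The incenter has barycentric coordinates proportional to the opposite side lengths: (7 : 25 : 24).
Normalizing by 7+25+24 = 56 gives (1/8, 25/56, 3/7).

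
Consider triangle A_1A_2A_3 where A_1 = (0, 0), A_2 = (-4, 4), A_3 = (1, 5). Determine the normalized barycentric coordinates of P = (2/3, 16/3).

(-1/12, 1/12, 1)

Signed area of the reference triangle: [A_1A_2A_3] = ½·(0·(4−5) + (-4)·(5−0) + 1·(0−4)) = ½·(0 − 20 − 4) = -12.
[PA_2A_3] = ½·((2/3)·(4−5) + (-4)·(5−(16/3)) + 1·(16/3−4)) = ½·(-2/3 + 4/3 + 4/3) = 1, so the A_1-coordinate is 1/(-12) = -1/12.
[A_1PA_3] = ½·(0·(16/3−5) + (2/3)·(5−0) + 1·(0−(16/3))) = ½·(0 + 10/3 − 16/3) = -1, so the A_2-coordinate is 1/12.
[A_1A_2P] = ½·(0·(4−(16/3)) + (-4)·(16/3−0) + (2/3)·(0−4)) = ½·(0 − 64/3 − 8/3) = -12, so the A_3-coordinate is 1.
Check: -1/12 + 1/12 + 1 = 1.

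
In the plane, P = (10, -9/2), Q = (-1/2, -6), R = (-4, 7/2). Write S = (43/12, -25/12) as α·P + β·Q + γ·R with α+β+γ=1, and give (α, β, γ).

(1/2, 1/6, 1/3)

Signed area of the reference triangle: [PQR] = ½·(10·(-6−(7/2)) + (-1/2)·(7/2−(-9/2)) + (-4)·(-9/2−(-6))) = ½·(-95 − 4 − 6) = -105/2.
[SQR] = ½·((43/12)·(-6−(7/2)) + (-1/2)·(7/2−(-25/12)) + (-4)·(-25/12−(-6))) = ½·(-817/24 − 67/24 − 47/3) = -105/4, so the P-coordinate is (-105/4)/(-105/2) = 1/2.
[PSR] = ½·(10·(-25/12−(7/2)) + (43/12)·(7/2−(-9/2)) + (-4)·(-9/2−(-25/12))) = ½·(-335/6 + 86/3 + 29/3) = -35/4, so the Q-coordinate is 1/6.
[PQS] = ½·(10·(-6−(-25/12)) + (-1/2)·(-25/12−(-9/2)) + (43/12)·(-9/2−(-6))) = ½·(-235/6 − 29/24 + 43/8) = -35/2, so the R-coordinate is 1/3.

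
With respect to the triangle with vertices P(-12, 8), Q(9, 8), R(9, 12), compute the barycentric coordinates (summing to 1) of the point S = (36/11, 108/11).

Signed area of the reference triangle: [PQR] = ½·((-12)·(8−12) + 9·(12−8) + 9·(8−8)) = ½·(48 + 36 + 0) = 42.
[SQR] = ½·((36/11)·(8−12) + 9·(12−(108/11)) + 9·(108/11−8)) = ½·(-144/11 + 216/11 + 180/11) = 126/11, so the P-coordinate is (126/11)/42 = 3/11.
[PSR] = ½·((-12)·(108/11−12) + (36/11)·(12−8) + 9·(8−(108/11))) = ½·(288/11 + 144/11 − 180/11) = 126/11, so the Q-coordinate is 3/11.
[PQS] = ½·((-12)·(8−(108/11)) + 9·(108/11−8) + (36/11)·(8−8)) = ½·(240/11 + 180/11 + 0) = 210/11, so the R-coordinate is 5/11.
Check: 3/11 + 3/11 + 5/11 = 1.

(3/11, 3/11, 5/11)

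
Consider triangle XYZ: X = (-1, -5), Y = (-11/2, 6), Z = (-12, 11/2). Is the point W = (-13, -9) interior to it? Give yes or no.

Barycentric coordinates of W: (75/59, -136/59, 120/59).
The three coordinates are positive, negative, positive; a point is interior exactly when all three are positive.

no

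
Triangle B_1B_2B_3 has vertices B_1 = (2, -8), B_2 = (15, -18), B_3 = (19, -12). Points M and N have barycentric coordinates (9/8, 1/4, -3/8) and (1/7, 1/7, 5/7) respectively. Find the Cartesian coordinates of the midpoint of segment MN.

Barycentric coordinates of the midpoint are the average: (71/112, 11/56, 19/112).
Converting: (71/112)·B_1 + (11/56)·B_2 + (19/112)·B_3 = (119/16, -149/14).

(119/16, -149/14)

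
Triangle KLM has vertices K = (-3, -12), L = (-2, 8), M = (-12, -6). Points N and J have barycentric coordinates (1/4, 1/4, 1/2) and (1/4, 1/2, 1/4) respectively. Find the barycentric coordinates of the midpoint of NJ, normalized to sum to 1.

Since both coordinate triples sum to 1, the midpoint's barycentrics are the componentwise average.
(1/4+1/4)/2 = 1/4; similarly 3/8 and 3/8.

(1/4, 3/8, 3/8)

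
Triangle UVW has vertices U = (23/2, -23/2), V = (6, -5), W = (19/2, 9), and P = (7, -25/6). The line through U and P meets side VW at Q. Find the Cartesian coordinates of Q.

Barycentric coordinates of P with respect to UVW: (1/9, 7/9, 1/9).
On side VW the U-coordinate is zero; dropping P's U-weight 1/9 and renormalizing the remaining 7/9 : 1/9 gives weights 7/8, 1/8 on V, W.
Q = (7/8)·(6, -5) + (1/8)·(19/2, 9) = (103/16, -13/4).

(103/16, -13/4)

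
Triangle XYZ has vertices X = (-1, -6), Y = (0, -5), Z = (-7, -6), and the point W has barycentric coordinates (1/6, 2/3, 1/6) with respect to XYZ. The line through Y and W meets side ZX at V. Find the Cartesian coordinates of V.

(-4, -6)

Line YW meets ZX where the Y-coordinate vanishes; zeroing W's Y-weight and renormalizing leaves Z, X-weights 1/6 : 1/6 → (1/2, 1/2).
So V = (1/2)·Z + (1/2)·X = (-4, -6).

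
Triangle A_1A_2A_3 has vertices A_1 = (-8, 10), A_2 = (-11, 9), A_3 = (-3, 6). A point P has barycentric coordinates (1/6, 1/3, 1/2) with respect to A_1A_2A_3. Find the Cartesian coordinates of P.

P = (1/6)·A_1 + (1/3)·A_2 + (1/2)·A_3.
x-coordinate: (1/6)·(-8) + (1/3)·(-11) + (1/2)·(-3) = -13/2.
y-coordinate: (1/6)·10 + (1/3)·9 + (1/2)·6 = 23/3.

(-13/2, 23/3)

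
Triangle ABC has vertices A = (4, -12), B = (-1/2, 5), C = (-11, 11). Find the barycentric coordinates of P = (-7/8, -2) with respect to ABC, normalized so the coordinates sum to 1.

Signed area of the reference triangle: [ABC] = ½·(4·(5−11) + (-1/2)·(11−(-12)) + (-11)·(-12−5)) = ½·(-24 − 23/2 + 187) = 303/4.
[PBC] = ½·((-7/8)·(5−11) + (-1/2)·(11−(-2)) + (-11)·(-2−5)) = ½·(21/4 − 13/2 + 77) = 303/8, so the A-coordinate is (303/8)/(303/4) = 1/2.
[APC] = ½·(4·(-2−11) + (-7/8)·(11−(-12)) + (-11)·(-12−(-2))) = ½·(-52 − 161/8 + 110) = 303/16, so the B-coordinate is 1/4.
[ABP] = ½·(4·(5−(-2)) + (-1/2)·(-2−(-12)) + (-7/8)·(-12−5)) = ½·(28 − 5 + 119/8) = 303/16, so the C-coordinate is 1/4.

(1/2, 1/4, 1/4)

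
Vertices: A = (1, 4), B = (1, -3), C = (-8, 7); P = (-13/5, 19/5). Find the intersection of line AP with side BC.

Barycentric coordinates of P with respect to ABC: (2/5, 1/5, 2/5).
On side BC the A-coordinate is zero; dropping P's A-weight 2/5 and renormalizing the remaining 1/5 : 2/5 gives weights 1/3, 2/3 on B, C.
Q = (1/3)·(1, -3) + (2/3)·(-8, 7) = (-5, 11/3).

(-5, 11/3)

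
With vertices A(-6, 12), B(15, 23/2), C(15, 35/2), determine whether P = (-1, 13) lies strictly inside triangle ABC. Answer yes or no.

yes

Barycentric coordinates of P: (16/21, 13/252, 47/252).
The three coordinates are positive, positive, positive; a point is interior exactly when all three are positive.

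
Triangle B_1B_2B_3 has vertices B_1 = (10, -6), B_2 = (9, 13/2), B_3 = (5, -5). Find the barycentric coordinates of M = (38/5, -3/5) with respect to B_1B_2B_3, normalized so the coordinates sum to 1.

(1/5, 2/5, 2/5)

Signed area of the reference triangle: [B_1B_2B_3] = ½·(10·(13/2−(-5)) + 9·(-5−(-6)) + 5·(-6−(13/2))) = ½·(115 + 9 − 125/2) = 123/4.
[MB_2B_3] = ½·((38/5)·(13/2−(-5)) + 9·(-5−(-3/5)) + 5·(-3/5−(13/2))) = ½·(437/5 − 198/5 − 71/2) = 123/20, so the B_1-coordinate is (123/20)/(123/4) = 1/5.
[B_1MB_3] = ½·(10·(-3/5−(-5)) + (38/5)·(-5−(-6)) + 5·(-6−(-3/5))) = ½·(44 + 38/5 − 27) = 123/10, so the B_2-coordinate is 2/5.
[B_1B_2M] = ½·(10·(13/2−(-3/5)) + 9·(-3/5−(-6)) + (38/5)·(-6−(13/2))) = ½·(71 + 243/5 − 95) = 123/10, so the B_3-coordinate is 2/5.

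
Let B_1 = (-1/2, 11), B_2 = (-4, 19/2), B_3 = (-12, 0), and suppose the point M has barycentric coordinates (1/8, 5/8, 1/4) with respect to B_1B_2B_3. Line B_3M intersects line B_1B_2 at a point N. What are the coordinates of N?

Line B_3M meets B_1B_2 where the B_3-coordinate vanishes; zeroing M's B_3-weight and renormalizing leaves B_1, B_2-weights 1/8 : 5/8 → (1/6, 5/6).
So N = (1/6)·B_1 + (5/6)·B_2 = (-41/12, 39/4).

(-41/12, 39/4)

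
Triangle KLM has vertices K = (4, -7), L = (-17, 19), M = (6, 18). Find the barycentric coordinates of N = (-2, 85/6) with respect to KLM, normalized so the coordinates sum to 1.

Signed area of the reference triangle: [KLM] = ½·(4·(19−18) + (-17)·(18−(-7)) + 6·(-7−19)) = ½·(4 − 425 − 156) = -577/2.
[NLM] = ½·((-2)·(19−18) + (-17)·(18−(85/6)) + 6·(85/6−19)) = ½·(-2 − 391/6 − 29) = -577/12, so the K-coordinate is (-577/12)/(-577/2) = 1/6.
[KNM] = ½·(4·(85/6−18) + (-2)·(18−(-7)) + 6·(-7−(85/6))) = ½·(-46/3 − 50 − 127) = -577/6, so the L-coordinate is 1/3.
[KLN] = ½·(4·(19−(85/6)) + (-17)·(85/6−(-7)) + (-2)·(-7−19)) = ½·(58/3 − 2159/6 + 52) = -577/4, so the M-coordinate is 1/2.

(1/6, 1/3, 1/2)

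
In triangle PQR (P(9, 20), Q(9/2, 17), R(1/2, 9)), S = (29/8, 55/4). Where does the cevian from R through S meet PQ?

Barycentric coordinates of S with respect to PQR: (1/4, 1/4, 1/2).
On side PQ the R-coordinate is zero; dropping S's R-weight 1/2 and renormalizing the remaining 1/4 : 1/4 gives weights 1/2, 1/2 on P, Q.
T = (1/2)·(9, 20) + (1/2)·(9/2, 17) = (27/4, 37/2).

(27/4, 37/2)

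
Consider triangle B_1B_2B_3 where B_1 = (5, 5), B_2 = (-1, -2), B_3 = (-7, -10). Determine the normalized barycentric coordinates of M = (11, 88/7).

(10/7, 1/7, -4/7)

Signed area of the reference triangle: [B_1B_2B_3] = ½·(5·(-2−(-10)) + (-1)·(-10−5) + (-7)·(5−(-2))) = ½·(40 + 15 − 49) = 3.
[MB_2B_3] = ½·(11·(-2−(-10)) + (-1)·(-10−(88/7)) + (-7)·(88/7−(-2))) = ½·(88 + 158/7 − 102) = 30/7, so the B_1-coordinate is (30/7)/3 = 10/7.
[B_1MB_3] = ½·(5·(88/7−(-10)) + 11·(-10−5) + (-7)·(5−(88/7))) = ½·(790/7 − 165 + 53) = 3/7, so the B_2-coordinate is 1/7.
[B_1B_2M] = ½·(5·(-2−(88/7)) + (-1)·(88/7−5) + 11·(5−(-2))) = ½·(-510/7 − 53/7 + 77) = -12/7, so the B_3-coordinate is -4/7.
Check: 10/7 + 1/7 − 4/7 = 1.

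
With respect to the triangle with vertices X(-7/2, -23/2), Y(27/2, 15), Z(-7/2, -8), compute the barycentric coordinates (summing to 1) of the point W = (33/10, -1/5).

(2/5, 2/5, 1/5)

Signed area of the reference triangle: [XYZ] = ½·((-7/2)·(15−(-8)) + (27/2)·(-8−(-23/2)) + (-7/2)·(-23/2−15)) = ½·(-161/2 + 189/4 + 371/4) = 119/4.
[WYZ] = ½·((33/10)·(15−(-8)) + (27/2)·(-8−(-1/5)) + (-7/2)·(-1/5−15)) = ½·(759/10 − 1053/10 + 266/5) = 119/10, so the X-coordinate is (119/10)/(119/4) = 2/5.
[XWZ] = ½·((-7/2)·(-1/5−(-8)) + (33/10)·(-8−(-23/2)) + (-7/2)·(-23/2−(-1/5))) = ½·(-273/10 + 231/20 + 791/20) = 119/10, so the Y-coordinate is 2/5.
[XYW] = ½·((-7/2)·(15−(-1/5)) + (27/2)·(-1/5−(-23/2)) + (33/10)·(-23/2−15)) = ½·(-266/5 + 3051/20 − 1749/20) = 119/20, so the Z-coordinate is 1/5.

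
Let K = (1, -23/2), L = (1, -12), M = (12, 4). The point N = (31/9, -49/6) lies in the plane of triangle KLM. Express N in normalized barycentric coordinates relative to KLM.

Signed area of the reference triangle: [KLM] = ½·(1·(-12−4) + 1·(4−(-23/2)) + 12·(-23/2−(-12))) = ½·(-16 + 31/2 + 6) = 11/4.
[NLM] = ½·((31/9)·(-12−4) + 1·(4−(-49/6)) + 12·(-49/6−(-12))) = ½·(-496/9 + 73/6 + 46) = 55/36, so the K-coordinate is (55/36)/(11/4) = 5/9.
[KNM] = ½·(1·(-49/6−4) + (31/9)·(4−(-23/2)) + 12·(-23/2−(-49/6))) = ½·(-73/6 + 961/18 − 40) = 11/18, so the L-coordinate is 2/9.
[KLN] = ½·(1·(-12−(-49/6)) + 1·(-49/6−(-23/2)) + (31/9)·(-23/2−(-12))) = ½·(-23/6 + 10/3 + 31/18) = 11/18, so the M-coordinate is 2/9.
Check: 5/9 + 2/9 + 2/9 = 1.

(5/9, 2/9, 2/9)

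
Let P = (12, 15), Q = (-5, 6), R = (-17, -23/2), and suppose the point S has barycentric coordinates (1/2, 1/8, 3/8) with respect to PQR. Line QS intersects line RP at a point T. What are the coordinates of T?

(-3/7, 51/14)

Line QS meets RP where the Q-coordinate vanishes; zeroing S's Q-weight and renormalizing leaves R, P-weights 3/8 : 1/2 → (3/7, 4/7).
So T = (3/7)·R + (4/7)·P = (-3/7, 51/14).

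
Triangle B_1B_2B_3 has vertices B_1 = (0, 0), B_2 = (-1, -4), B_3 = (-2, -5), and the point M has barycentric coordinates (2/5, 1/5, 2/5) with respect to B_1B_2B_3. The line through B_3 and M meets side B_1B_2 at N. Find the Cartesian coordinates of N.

(-1/3, -4/3)

Line B_3M meets B_1B_2 where the B_3-coordinate vanishes; zeroing M's B_3-weight and renormalizing leaves B_1, B_2-weights 2/5 : 1/5 → (2/3, 1/3).
So N = (2/3)·B_1 + (1/3)·B_2 = (-1/3, -4/3).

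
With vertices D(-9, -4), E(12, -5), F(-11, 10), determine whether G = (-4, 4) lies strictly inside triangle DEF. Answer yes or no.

Barycentric coordinates of G: (33/292, 43/146, 173/292).
The three coordinates are positive, positive, positive; a point is interior exactly when all three are positive.

yes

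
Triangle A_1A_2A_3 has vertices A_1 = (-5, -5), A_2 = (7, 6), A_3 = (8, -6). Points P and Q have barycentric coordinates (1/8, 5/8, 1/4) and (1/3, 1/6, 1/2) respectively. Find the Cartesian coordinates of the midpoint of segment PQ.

(37/8, -49/48)

Barycentric coordinates of the midpoint are the average: (11/48, 19/48, 3/8).
Converting: (11/48)·A_1 + (19/48)·A_2 + (3/8)·A_3 = (37/8, -49/48).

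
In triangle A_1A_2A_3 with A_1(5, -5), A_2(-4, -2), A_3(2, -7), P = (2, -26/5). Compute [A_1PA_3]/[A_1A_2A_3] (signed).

1/5

[A_1A_2A_3] = ½·(5·(-2−(-7)) + (-4)·(-7−(-5)) + 2·(-5−(-2))) = ½·(25 + 8 − 6) = 27/2.
[A_1PA_3] = ½·(5·(-26/5−(-7)) + 2·(-7−(-5)) + 2·(-5−(-26/5))) = ½·(9 − 4 + 2/5) = 27/10, so the ratio is (27/10)/(27/2) = 1/5.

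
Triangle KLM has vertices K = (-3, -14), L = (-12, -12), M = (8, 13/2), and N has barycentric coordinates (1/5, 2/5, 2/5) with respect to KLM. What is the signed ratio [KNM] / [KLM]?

The signed ratio [KNM]/[KLM] equals the barycentric coordinate of N at vertex L, which is 2/5.

2/5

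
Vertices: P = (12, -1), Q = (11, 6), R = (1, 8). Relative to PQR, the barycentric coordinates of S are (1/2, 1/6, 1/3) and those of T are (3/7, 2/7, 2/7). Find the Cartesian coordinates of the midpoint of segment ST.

Barycentric coordinates of the midpoint are the average: (13/28, 19/84, 13/42).
Converting: (13/28)·P + (19/84)·Q + (13/42)·R = (703/84, 283/84).

(703/84, 283/84)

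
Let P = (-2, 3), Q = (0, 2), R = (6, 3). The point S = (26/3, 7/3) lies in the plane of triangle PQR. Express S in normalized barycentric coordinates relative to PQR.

(-5/6, 2/3, 7/6)

Signed area of the reference triangle: [PQR] = ½·((-2)·(2−3) + 0·(3−3) + 6·(3−2)) = ½·(2 + 0 + 6) = 4.
[SQR] = ½·((26/3)·(2−3) + 0·(3−(7/3)) + 6·(7/3−2)) = ½·(-26/3 + 0 + 2) = -10/3, so the P-coordinate is (-10/3)/4 = -5/6.
[PSR] = ½·((-2)·(7/3−3) + (26/3)·(3−3) + 6·(3−(7/3))) = ½·(4/3 + 0 + 4) = 8/3, so the Q-coordinate is 2/3.
[PQS] = ½·((-2)·(2−(7/3)) + 0·(7/3−3) + (26/3)·(3−2)) = ½·(2/3 + 0 + 26/3) = 14/3, so the R-coordinate is 7/6.
Check: -5/6 + 2/3 + 7/6 = 1.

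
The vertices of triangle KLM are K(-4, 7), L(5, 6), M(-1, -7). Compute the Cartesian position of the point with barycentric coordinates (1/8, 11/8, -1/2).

N = (1/8)·K + (11/8)·L + (-1/2)·M.
x-coordinate: (1/8)·(-4) + (11/8)·5 + (-1/2)·(-1) = 55/8.
y-coordinate: (1/8)·7 + (11/8)·6 + (-1/2)·(-7) = 101/8.

(55/8, 101/8)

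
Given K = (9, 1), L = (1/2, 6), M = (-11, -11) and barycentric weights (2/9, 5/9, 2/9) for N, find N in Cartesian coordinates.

N = (2/9)·K + (5/9)·L + (2/9)·M.
x-coordinate: (2/9)·9 + (5/9)·(1/2) + (2/9)·(-11) = -1/6.
y-coordinate: (2/9)·1 + (5/9)·6 + (2/9)·(-11) = 10/9.

(-1/6, 10/9)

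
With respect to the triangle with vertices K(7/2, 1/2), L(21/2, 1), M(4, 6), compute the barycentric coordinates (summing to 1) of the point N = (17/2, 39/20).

Signed area of the reference triangle: [KLM] = ½·((7/2)·(1−6) + (21/2)·(6−(1/2)) + 4·(1/2−1)) = ½·(-35/2 + 231/4 − 2) = 153/8.
[NLM] = ½·((17/2)·(1−6) + (21/2)·(6−(39/20)) + 4·(39/20−1)) = ½·(-85/2 + 1701/40 + 19/5) = 153/80, so the K-coordinate is (153/80)/(153/8) = 1/10.
[KNM] = ½·((7/2)·(39/20−6) + (17/2)·(6−(1/2)) + 4·(1/2−(39/20))) = ½·(-567/40 + 187/4 − 29/5) = 1071/80, so the L-coordinate is 7/10.
[KLN] = ½·((7/2)·(1−(39/20)) + (21/2)·(39/20−(1/2)) + (17/2)·(1/2−1)) = ½·(-133/40 + 609/40 − 17/4) = 153/40, so the M-coordinate is 1/5.

(1/10, 7/10, 1/5)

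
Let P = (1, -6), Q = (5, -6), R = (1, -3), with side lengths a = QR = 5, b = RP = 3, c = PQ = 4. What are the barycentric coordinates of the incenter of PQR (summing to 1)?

(5/12, 1/4, 1/3)

The incenter has barycentric coordinates proportional to the opposite side lengths: (5 : 3 : 4).
Normalizing by 5+3+4 = 12 gives (5/12, 1/4, 1/3).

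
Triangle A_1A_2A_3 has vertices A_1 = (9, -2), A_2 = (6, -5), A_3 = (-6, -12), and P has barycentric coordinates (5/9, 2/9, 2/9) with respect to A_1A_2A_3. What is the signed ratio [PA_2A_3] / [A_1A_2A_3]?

5/9

The signed ratio [PA_2A_3]/[A_1A_2A_3] equals the barycentric coordinate of P at vertex A_1, which is 5/9.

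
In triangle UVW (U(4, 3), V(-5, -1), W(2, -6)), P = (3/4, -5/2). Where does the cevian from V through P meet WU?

(8/3, -3)

Barycentric coordinates of P with respect to UVW: (1/4, 1/4, 1/2).
On side WU the V-coordinate is zero; dropping P's V-weight 1/4 and renormalizing the remaining 1/2 : 1/4 gives weights 2/3, 1/3 on W, U.
Q = (2/3)·(2, -6) + (1/3)·(4, 3) = (8/3, -3).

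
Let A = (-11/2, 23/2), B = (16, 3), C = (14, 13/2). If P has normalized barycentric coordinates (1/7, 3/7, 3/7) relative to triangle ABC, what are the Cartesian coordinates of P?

(169/14, 40/7)

P = (1/7)·A + (3/7)·B + (3/7)·C.
x-coordinate: (1/7)·(-11/2) + (3/7)·16 + (3/7)·14 = 169/14.
y-coordinate: (1/7)·(23/2) + (3/7)·3 + (3/7)·(13/2) = 40/7.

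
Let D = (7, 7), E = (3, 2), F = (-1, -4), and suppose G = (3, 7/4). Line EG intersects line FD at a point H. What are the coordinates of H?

(3, 3/2)

Barycentric coordinates of G with respect to DEF: (1/4, 1/2, 1/4).
On side FD the E-coordinate is zero; dropping G's E-weight 1/2 and renormalizing the remaining 1/4 : 1/4 gives weights 1/2, 1/2 on F, D.
H = (1/2)·(-1, -4) + (1/2)·(7, 7) = (3, 3/2).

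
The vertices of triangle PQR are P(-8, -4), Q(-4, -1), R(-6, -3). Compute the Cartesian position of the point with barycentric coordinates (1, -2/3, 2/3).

(-28/3, -16/3)

S = 1·P + (-2/3)·Q + (2/3)·R.
x-coordinate: 1·(-8) + (-2/3)·(-4) + (2/3)·(-6) = -28/3.
y-coordinate: 1·(-4) + (-2/3)·(-1) + (2/3)·(-3) = -16/3.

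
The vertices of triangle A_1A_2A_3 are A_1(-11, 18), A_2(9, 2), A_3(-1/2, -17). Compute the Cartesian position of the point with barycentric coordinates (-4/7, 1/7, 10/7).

(48/7, -240/7)

P = (-4/7)·A_1 + (1/7)·A_2 + (10/7)·A_3.
x-coordinate: (-4/7)·(-11) + (1/7)·9 + (10/7)·(-1/2) = 48/7.
y-coordinate: (-4/7)·18 + (1/7)·2 + (10/7)·(-17) = -240/7.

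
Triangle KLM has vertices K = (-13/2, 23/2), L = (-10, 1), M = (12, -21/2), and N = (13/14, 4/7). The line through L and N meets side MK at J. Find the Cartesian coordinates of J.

Barycentric coordinates of N with respect to KLM: (3/7, 1/7, 3/7).
On side MK the L-coordinate is zero; dropping N's L-weight 1/7 and renormalizing the remaining 3/7 : 3/7 gives weights 1/2, 1/2 on M, K.
J = (1/2)·(12, -21/2) + (1/2)·(-13/2, 23/2) = (11/4, 1/2).

(11/4, 1/2)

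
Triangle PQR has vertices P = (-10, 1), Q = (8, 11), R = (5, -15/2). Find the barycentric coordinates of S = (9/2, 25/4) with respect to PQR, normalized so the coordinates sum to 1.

(1/6, 2/3, 1/6)

Signed area of the reference triangle: [PQR] = ½·((-10)·(11−(-15/2)) + 8·(-15/2−1) + 5·(1−11)) = ½·(-185 − 68 − 50) = -303/2.
[SQR] = ½·((9/2)·(11−(-15/2)) + 8·(-15/2−(25/4)) + 5·(25/4−11)) = ½·(333/4 − 110 − 95/4) = -101/4, so the P-coordinate is (-101/4)/(-303/2) = 1/6.
[PSR] = ½·((-10)·(25/4−(-15/2)) + (9/2)·(-15/2−1) + 5·(1−(25/4))) = ½·(-275/2 − 153/4 − 105/4) = -101, so the Q-coordinate is 2/3.
[PQS] = ½·((-10)·(11−(25/4)) + 8·(25/4−1) + (9/2)·(1−11)) = ½·(-95/2 + 42 − 45) = -101/4, so the R-coordinate is 1/6.
Check: 1/6 + 2/3 + 1/6 = 1.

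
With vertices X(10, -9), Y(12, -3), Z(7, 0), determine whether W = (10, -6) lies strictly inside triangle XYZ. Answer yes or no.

Barycentric coordinates of W: (7/12, 1/4, 1/6).
The three coordinates are positive, positive, positive; a point is interior exactly when all three are positive.

yes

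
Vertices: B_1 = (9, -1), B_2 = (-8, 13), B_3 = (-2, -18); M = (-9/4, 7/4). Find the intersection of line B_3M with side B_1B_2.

(-7/3, 25/3)

Barycentric coordinates of M with respect to B_1B_2B_3: (1/4, 1/2, 1/4).
On side B_1B_2 the B_3-coordinate is zero; dropping M's B_3-weight 1/4 and renormalizing the remaining 1/4 : 1/2 gives weights 1/3, 2/3 on B_1, B_2.
N = (1/3)·(9, -1) + (2/3)·(-8, 13) = (-7/3, 25/3).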